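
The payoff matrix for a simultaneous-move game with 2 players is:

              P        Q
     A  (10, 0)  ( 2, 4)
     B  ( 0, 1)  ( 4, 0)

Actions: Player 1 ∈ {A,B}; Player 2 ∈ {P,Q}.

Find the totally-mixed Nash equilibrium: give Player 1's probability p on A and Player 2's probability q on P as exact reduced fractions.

P1 indiff ⇒ q·10+(1-q)·2 = q·0+(1-q)·4 ⇒ q(10) = (1-q)(2) ⇒ q = 1/6
P2 indiff ⇒ p·0+(1-p)·1 = p·4+(1-p)·0 ⇒ p(-4) = (1-p)(-1) ⇒ p = 1/5

(p,q) = (1/5, 1/6)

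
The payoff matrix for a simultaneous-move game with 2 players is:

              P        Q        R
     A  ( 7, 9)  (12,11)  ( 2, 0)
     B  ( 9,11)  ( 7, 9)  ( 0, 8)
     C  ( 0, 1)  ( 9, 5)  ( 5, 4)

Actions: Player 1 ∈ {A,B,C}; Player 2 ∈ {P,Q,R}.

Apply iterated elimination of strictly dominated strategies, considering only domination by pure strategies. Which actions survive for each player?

P2 drop R (Q beats it: A:11>0 B:9>8 C:5>4)
P1 drop C (A beats it: P:7>0 Q:12>9)
P1→{A,B} P2→{P,Q}

IESDS → P1:{A,B} P2:{P,Q}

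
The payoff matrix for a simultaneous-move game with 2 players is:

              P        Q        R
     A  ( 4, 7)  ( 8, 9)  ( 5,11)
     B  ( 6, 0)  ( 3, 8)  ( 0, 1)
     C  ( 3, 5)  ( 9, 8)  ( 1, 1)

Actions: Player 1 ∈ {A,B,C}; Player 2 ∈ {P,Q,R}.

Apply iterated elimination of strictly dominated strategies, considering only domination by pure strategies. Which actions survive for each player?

Remaining: P1:{A,C} P2:{Q,R}

P2 drop P (Q beats it: A:9>7 B:8>0 C:8>5)
P1 drop B (A beats it: Q:8>3 R:5>0)
P1→{A,C} P2→{Q,R}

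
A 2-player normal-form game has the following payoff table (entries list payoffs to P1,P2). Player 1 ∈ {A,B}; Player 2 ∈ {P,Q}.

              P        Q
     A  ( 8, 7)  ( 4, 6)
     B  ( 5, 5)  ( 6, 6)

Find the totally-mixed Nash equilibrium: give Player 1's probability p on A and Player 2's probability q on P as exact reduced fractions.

P1 mixes 1/2 on A; P2 mixes 2/5 on P

P1 indiff ⇒ q·8+(1-q)·4 = q·5+(1-q)·6 ⇒ q(3) = (1-q)(2) ⇒ q = 2/5
P2 indiff ⇒ p·7+(1-p)·5 = p·6+(1-p)·6 ⇒ p(1) = (1-p)(1) ⇒ p = 1/2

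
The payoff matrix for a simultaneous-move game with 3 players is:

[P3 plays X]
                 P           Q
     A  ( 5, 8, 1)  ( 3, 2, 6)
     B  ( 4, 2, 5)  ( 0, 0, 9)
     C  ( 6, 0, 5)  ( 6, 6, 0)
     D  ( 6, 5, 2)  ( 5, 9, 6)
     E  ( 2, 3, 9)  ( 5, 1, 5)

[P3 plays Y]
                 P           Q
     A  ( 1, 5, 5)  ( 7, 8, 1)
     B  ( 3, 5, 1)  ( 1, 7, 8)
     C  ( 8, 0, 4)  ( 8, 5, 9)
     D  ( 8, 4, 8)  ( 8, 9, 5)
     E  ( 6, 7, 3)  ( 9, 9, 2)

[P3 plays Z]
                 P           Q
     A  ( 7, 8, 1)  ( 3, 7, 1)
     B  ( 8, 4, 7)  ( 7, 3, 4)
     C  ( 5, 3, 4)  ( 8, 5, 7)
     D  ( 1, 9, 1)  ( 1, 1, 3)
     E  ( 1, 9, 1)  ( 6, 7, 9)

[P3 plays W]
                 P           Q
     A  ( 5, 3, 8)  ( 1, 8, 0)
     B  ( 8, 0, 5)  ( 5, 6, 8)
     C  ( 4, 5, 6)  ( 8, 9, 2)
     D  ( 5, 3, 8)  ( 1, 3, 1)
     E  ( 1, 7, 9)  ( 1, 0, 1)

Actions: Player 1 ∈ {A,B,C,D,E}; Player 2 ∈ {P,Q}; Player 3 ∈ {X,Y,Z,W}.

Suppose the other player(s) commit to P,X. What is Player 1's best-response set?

u_1(A vs P,X) = 5
u_1(B vs P,X) = 4
u_1(C vs P,X) = 6
u_1(D vs P,X) = 6
u_1(E vs P,X) = 2
max payoff 6 at {C,D}

P1 best: {C,D}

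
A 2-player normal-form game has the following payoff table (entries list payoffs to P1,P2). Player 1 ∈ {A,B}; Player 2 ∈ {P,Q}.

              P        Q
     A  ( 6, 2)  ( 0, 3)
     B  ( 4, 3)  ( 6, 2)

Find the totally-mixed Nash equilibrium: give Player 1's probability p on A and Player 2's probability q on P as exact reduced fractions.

P1 mixes 1/2 on A; P2 mixes 3/4 on P

P1 indiff ⇒ q·6+(1-q)·0 = q·4+(1-q)·6 ⇒ q(2) = (1-q)(6) ⇒ q = 3/4
P2 indiff ⇒ p·2+(1-p)·3 = p·3+(1-p)·2 ⇒ p(-1) = (1-p)(-1) ⇒ p = 1/2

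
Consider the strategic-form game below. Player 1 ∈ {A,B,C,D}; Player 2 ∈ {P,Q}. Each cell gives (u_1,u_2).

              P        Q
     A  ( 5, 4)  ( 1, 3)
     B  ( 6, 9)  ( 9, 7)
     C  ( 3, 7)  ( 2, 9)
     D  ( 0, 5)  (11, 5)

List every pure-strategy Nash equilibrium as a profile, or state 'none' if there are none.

Nash profiles: (B,P), (D,Q)

(A,P): not NE [P1→B gives 6>5]
(A,Q): not NE [P1→D gives 11>1; P2→P gives 4>3]
(B,P): NE
(B,Q): not NE [P1→D gives 11>9; P2→P gives 9>7]
(C,P): not NE [P1→B gives 6>3; P2→Q gives 9>7]
(C,Q): not NE [P1→D gives 11>2]
(D,P): not NE [P1→B gives 6>0]
(D,Q): NE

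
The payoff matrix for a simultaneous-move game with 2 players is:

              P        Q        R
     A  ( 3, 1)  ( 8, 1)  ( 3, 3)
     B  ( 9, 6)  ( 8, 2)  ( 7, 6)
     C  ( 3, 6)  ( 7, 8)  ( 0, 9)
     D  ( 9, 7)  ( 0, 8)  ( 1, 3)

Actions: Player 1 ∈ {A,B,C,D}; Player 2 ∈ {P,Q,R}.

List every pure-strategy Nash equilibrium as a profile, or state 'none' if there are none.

NE set: (B,P), (B,R)

(A,P): not NE [P1→D gives 9>3; P2→R gives 3>1]
(A,Q): not NE [P2→R gives 3>1]
(A,R): not NE [P1→B gives 7>3]
(B,P): NE
(B,Q): not NE [P2→R gives 6>2]
(B,R): NE
(C,P): not NE [P1→D gives 9>3; P2→R gives 9>6]
(C,Q): not NE [P1→B gives 8>7; P2→R gives 9>8]
(C,R): not NE [P1→B gives 7>0]
(D,P): not NE [P2→Q gives 8>7]
(D,Q): not NE [P1→B gives 8>0]
(D,R): not NE [P1→B gives 7>1; P2→Q gives 8>3]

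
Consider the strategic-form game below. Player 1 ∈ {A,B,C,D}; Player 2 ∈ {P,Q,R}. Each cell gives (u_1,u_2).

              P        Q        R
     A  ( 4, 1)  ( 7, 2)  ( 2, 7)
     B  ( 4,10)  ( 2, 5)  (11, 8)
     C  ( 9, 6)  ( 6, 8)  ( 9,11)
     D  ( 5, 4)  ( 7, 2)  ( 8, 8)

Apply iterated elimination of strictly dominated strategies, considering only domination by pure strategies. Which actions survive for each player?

Survivors P1:{B,C} P2:{P,R}

P2 drop Q (R beats it: A:7>2 B:8>5 C:11>8 D:8>2)
P1 drop A (C beats it: P:9>4 R:9>2)
P1 drop D (C beats it: P:9>5 R:9>8)
P1→{B,C} P2→{P,R}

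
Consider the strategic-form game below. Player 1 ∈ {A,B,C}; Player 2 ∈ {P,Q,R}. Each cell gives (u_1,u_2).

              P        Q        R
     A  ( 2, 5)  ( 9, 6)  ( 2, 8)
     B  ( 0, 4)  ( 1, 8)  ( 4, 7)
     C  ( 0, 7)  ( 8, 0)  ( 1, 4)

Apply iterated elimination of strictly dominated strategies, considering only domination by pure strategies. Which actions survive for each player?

IESDS → P1:{A,B} P2:{Q,R}

P1 drop C (A beats it: P:2>0 Q:9>8 R:2>1)
P2 drop P (Q beats it: A:6>5 B:8>4)
P1→{A,B} P2→{Q,R}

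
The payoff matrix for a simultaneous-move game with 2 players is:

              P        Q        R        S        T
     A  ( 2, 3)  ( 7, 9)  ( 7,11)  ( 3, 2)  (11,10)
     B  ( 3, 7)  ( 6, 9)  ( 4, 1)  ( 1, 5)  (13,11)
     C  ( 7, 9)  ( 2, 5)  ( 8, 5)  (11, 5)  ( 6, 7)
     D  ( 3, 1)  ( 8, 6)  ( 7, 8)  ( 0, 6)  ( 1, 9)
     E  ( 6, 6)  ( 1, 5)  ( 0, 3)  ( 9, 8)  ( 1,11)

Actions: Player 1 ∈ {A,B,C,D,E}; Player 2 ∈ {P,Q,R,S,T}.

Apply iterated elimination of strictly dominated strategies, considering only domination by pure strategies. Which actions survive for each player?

Remaining: P1:{A,B,C} P2:{P,R,T}

P1 drop E (C beats it: P:7>6 Q:2>1 R:8>0 S:11>9 T:6>1)
P2 drop Q (T beats it: A:10>9 B:11>9 C:7>5 D:9>6)
P1 drop D (C beats it: P:7>3 R:8>7 S:11>0 T:6>1)
P2 drop S (P beats it: A:3>2 B:7>5 C:9>5)
P1→{A,B,C} P2→{P,R,T}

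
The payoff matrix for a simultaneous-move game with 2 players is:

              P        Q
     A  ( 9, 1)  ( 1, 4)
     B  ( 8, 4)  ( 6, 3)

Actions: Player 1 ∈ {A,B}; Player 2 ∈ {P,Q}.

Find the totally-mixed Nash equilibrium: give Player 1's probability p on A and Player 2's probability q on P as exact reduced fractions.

P1 indiff ⇒ q·9+(1-q)·1 = q·8+(1-q)·6 ⇒ q(1) = (1-q)(5) ⇒ q = 5/6
P2 indiff ⇒ p·1+(1-p)·4 = p·4+(1-p)·3 ⇒ p(-3) = (1-p)(-1) ⇒ p = 1/4

(p,q) = (1/4, 5/6)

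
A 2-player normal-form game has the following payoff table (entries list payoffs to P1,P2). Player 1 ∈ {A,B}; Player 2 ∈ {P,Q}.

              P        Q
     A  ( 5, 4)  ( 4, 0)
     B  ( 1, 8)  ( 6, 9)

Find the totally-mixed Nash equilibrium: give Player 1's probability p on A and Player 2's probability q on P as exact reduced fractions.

(p,q) = (1/5, 1/3)

P1 indiff ⇒ q·5+(1-q)·4 = q·1+(1-q)·6 ⇒ q(4) = (1-q)(2) ⇒ q = 1/3
P2 indiff ⇒ p·4+(1-p)·8 = p·0+(1-p)·9 ⇒ p(4) = (1-p)(1) ⇒ p = 1/5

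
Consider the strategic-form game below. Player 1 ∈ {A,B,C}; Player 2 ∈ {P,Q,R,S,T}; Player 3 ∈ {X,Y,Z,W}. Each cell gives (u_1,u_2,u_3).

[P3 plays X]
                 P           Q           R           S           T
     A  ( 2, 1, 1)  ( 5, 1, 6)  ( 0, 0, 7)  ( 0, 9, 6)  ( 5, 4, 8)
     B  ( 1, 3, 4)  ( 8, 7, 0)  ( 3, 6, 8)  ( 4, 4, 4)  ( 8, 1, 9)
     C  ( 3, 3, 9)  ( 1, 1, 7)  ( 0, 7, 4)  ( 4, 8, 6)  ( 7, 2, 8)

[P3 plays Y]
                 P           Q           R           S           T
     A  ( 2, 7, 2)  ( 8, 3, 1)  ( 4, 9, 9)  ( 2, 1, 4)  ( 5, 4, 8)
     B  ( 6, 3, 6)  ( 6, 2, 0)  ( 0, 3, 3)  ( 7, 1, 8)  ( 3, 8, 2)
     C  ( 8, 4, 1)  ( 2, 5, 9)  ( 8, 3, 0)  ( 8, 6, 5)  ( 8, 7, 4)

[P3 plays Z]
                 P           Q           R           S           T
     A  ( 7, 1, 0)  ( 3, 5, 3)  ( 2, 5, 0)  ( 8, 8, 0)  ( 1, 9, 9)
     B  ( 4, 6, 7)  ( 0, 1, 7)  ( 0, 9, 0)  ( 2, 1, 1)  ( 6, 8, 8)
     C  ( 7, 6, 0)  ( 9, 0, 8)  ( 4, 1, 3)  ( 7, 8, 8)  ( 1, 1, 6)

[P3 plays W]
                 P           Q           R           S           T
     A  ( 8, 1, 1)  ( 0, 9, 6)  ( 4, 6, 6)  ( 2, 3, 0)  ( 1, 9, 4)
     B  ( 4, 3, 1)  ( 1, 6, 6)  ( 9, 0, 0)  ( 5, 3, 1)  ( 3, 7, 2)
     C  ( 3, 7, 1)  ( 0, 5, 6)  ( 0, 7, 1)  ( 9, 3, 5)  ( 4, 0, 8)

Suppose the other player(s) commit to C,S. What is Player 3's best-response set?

BR_3 = {Z}

u_3(X vs C,S) = 6
u_3(Y vs C,S) = 5
u_3(Z vs C,S) = 8
u_3(W vs C,S) = 5
max payoff 8 at {Z}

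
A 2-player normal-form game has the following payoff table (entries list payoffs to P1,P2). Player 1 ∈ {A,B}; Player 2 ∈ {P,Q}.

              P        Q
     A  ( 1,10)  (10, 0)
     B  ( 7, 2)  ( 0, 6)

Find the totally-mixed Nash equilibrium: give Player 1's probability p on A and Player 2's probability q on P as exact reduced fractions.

p=2/7, q=5/8

P1 indiff ⇒ q·1+(1-q)·10 = q·7+(1-q)·0 ⇒ q(-6) = (1-q)(-10) ⇒ q = 5/8
P2 indiff ⇒ p·10+(1-p)·2 = p·0+(1-p)·6 ⇒ p(10) = (1-p)(4) ⇒ p = 2/7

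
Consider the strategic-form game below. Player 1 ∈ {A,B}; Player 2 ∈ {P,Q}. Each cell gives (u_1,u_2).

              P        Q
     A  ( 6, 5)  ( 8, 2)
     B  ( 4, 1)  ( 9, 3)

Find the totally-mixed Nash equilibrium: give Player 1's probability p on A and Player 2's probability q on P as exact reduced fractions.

(p,q) = (2/5, 1/3)

P1 indiff ⇒ q·6+(1-q)·8 = q·4+(1-q)·9 ⇒ q(2) = (1-q)(1) ⇒ q = 1/3
P2 indiff ⇒ p·5+(1-p)·1 = p·2+(1-p)·3 ⇒ p(3) = (1-p)(2) ⇒ p = 2/5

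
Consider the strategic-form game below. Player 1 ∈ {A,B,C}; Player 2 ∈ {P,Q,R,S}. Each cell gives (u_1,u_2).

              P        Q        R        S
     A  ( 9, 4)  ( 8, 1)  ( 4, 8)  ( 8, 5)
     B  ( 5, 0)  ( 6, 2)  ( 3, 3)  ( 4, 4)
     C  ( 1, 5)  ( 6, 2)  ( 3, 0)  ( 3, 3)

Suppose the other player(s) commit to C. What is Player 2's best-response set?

u_2(P vs C) = 5
u_2(Q vs C) = 2
u_2(R vs C) = 0
u_2(S vs C) = 3
max payoff 5 at {P}

P2 best: {P}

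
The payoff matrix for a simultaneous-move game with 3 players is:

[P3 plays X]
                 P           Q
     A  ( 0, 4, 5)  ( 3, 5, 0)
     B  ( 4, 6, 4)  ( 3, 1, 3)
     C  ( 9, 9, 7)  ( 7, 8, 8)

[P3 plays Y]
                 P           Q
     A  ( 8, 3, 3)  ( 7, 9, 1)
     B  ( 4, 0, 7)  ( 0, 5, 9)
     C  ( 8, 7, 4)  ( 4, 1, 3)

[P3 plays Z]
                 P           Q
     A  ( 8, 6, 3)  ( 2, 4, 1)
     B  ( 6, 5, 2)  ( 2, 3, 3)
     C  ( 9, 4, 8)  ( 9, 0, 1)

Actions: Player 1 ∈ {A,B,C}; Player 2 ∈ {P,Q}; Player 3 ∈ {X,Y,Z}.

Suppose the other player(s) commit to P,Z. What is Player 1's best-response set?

u_1(A vs P,Z) = 8
u_1(B vs P,Z) = 6
u_1(C vs P,Z) = 9
max payoff 9 at {C}

BR_1 = {C}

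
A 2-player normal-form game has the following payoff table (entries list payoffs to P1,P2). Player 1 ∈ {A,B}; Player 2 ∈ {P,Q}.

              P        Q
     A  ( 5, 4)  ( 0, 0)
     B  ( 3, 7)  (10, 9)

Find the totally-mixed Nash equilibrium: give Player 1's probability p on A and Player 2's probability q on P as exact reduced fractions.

P1 indiff ⇒ q·5+(1-q)·0 = q·3+(1-q)·10 ⇒ q(2) = (1-q)(10) ⇒ q = 5/6
P2 indiff ⇒ p·4+(1-p)·7 = p·0+(1-p)·9 ⇒ p(4) = (1-p)(2) ⇒ p = 1/3

p=1/3, q=5/6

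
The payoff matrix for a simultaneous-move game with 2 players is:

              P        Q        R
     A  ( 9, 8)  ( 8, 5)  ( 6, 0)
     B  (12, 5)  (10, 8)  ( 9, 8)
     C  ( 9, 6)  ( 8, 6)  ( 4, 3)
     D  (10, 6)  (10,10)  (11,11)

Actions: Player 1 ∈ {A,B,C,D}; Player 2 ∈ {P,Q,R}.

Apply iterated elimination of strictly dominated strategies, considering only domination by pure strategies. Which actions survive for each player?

Remaining: P1:{B,D} P2:{Q,R}

P1 drop A (B beats it: P:12>9 Q:10>8 R:9>6)
P1 drop C (B beats it: P:12>9 Q:10>8 R:9>4)
P2 drop P (Q beats it: B:8>5 D:10>6)
P1→{B,D} P2→{Q,R}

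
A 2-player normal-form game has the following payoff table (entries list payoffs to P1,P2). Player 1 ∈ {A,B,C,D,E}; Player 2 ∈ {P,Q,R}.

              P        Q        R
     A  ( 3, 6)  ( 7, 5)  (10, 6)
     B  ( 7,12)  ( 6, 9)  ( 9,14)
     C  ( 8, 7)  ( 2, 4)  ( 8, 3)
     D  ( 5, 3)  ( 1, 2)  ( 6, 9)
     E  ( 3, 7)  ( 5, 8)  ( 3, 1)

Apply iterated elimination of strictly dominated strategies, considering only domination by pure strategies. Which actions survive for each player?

Remaining: P1:{A,B,C} P2:{P,R}

P1 drop D (B beats it: P:7>5 Q:6>1 R:9>6)
P1 drop E (B beats it: P:7>3 Q:6>5 R:9>3)
P2 drop Q (P beats it: A:6>5 B:12>9 C:7>4)
P1→{A,B,C} P2→{P,R}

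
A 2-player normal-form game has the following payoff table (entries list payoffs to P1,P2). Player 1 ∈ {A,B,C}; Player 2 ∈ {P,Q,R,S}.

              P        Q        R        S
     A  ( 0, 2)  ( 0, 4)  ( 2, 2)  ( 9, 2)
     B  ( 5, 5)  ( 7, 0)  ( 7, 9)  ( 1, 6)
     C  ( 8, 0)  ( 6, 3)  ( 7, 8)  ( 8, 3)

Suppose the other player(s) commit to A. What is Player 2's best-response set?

u_2(P vs A) = 2
u_2(Q vs A) = 4
u_2(R vs A) = 2
u_2(S vs A) = 2
max payoff 4 at {Q}

P2 best: {Q}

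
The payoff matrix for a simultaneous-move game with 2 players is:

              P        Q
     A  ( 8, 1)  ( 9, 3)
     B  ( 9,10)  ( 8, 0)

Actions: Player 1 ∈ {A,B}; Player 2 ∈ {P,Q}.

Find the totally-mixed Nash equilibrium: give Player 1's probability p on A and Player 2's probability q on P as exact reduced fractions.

P1 indiff ⇒ q·8+(1-q)·9 = q·9+(1-q)·8 ⇒ q(-1) = (1-q)(-1) ⇒ q = 1/2
P2 indiff ⇒ p·1+(1-p)·10 = p·3+(1-p)·0 ⇒ p(-2) = (1-p)(-10) ⇒ p = 5/6

p=5/6, q=1/2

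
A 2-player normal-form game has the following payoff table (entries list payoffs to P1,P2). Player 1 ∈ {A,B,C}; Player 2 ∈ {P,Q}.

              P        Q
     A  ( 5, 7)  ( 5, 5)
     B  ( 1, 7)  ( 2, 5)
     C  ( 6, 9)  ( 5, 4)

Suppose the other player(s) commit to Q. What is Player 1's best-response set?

argmax u_1 = {A,C}

u_1(A vs Q) = 5
u_1(B vs Q) = 2
u_1(C vs Q) = 5
max payoff 5 at {A,C}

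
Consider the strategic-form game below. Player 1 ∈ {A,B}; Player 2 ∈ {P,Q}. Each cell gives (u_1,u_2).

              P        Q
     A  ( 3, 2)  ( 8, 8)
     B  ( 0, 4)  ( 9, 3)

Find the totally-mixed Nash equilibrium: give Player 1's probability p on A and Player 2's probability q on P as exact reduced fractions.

P1 indiff ⇒ q·3+(1-q)·8 = q·0+(1-q)·9 ⇒ q(3) = (1-q)(1) ⇒ q = 1/4
P2 indiff ⇒ p·2+(1-p)·4 = p·8+(1-p)·3 ⇒ p(-6) = (1-p)(-1) ⇒ p = 1/7

P1 mixes 1/7 on A; P2 mixes 1/4 on P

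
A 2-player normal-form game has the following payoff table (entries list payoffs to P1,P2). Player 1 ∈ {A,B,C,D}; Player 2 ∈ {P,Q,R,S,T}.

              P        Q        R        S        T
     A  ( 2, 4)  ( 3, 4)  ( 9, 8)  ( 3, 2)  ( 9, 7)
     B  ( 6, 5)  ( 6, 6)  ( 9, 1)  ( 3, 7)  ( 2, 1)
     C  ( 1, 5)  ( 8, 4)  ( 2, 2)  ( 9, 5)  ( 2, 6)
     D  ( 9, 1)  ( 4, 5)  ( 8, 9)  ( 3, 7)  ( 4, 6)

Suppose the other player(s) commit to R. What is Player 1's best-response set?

u_1(A vs R) = 9
u_1(B vs R) = 9
u_1(C vs R) = 2
u_1(D vs R) = 8
max payoff 9 at {A,B}

BR_1 = {A,B}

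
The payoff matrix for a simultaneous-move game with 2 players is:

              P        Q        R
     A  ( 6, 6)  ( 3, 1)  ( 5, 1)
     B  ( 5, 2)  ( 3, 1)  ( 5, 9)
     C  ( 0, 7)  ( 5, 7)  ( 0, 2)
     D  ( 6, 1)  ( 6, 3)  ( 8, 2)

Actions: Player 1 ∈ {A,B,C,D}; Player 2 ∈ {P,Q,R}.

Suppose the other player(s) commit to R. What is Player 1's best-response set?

argmax u_1 = {D}

u_1(A vs R) = 5
u_1(B vs R) = 5
u_1(C vs R) = 0
u_1(D vs R) = 8
max payoff 8 at {D}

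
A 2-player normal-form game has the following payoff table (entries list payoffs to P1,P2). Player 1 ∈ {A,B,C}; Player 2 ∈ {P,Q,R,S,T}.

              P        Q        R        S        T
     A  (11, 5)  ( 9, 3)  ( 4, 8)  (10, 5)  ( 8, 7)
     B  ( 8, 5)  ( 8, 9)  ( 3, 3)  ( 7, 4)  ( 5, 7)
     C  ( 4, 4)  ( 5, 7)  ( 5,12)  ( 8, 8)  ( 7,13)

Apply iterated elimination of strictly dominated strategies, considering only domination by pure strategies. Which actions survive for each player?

Remaining: P1:{A,C} P2:{R,T}

P1 drop B (A beats it: P:11>8 Q:9>8 R:4>3 S:10>7 T:8>5)
P2 drop P (R beats it: A:8>5 C:12>4)
P2 drop Q (R beats it: A:8>3 C:12>7)
P2 drop S (R beats it: A:8>5 C:12>8)
P1→{A,C} P2→{R,T}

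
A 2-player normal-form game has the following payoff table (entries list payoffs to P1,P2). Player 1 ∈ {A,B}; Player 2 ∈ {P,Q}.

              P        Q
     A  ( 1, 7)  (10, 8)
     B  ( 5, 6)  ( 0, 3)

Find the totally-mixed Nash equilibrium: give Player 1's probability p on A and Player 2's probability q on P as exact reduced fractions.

(p,q) = (3/4, 5/7)

P1 indiff ⇒ q·1+(1-q)·10 = q·5+(1-q)·0 ⇒ q(-4) = (1-q)(-10) ⇒ q = 5/7
P2 indiff ⇒ p·7+(1-p)·6 = p·8+(1-p)·3 ⇒ p(-1) = (1-p)(-3) ⇒ p = 3/4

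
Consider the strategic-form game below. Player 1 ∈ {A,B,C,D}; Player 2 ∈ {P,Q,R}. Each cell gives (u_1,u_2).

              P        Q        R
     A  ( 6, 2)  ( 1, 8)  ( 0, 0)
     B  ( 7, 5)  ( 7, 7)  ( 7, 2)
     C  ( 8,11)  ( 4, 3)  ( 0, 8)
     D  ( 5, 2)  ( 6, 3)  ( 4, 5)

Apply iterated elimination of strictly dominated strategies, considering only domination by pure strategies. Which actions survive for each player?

P1 drop A (B beats it: P:7>6 Q:7>1 R:7>0)
P1 drop D (B beats it: P:7>5 Q:7>6 R:7>4)
P2 drop R (P beats it: B:5>2 C:11>8)
P1→{B,C} P2→{P,Q}

IESDS → P1:{B,C} P2:{P,Q}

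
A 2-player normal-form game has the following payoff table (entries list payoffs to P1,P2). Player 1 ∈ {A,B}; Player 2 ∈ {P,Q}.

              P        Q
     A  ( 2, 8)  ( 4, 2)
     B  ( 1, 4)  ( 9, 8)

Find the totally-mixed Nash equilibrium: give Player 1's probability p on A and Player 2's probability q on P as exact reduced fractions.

(p,q) = (2/5, 5/6)

P1 indiff ⇒ q·2+(1-q)·4 = q·1+(1-q)·9 ⇒ q(1) = (1-q)(5) ⇒ q = 5/6
P2 indiff ⇒ p·8+(1-p)·4 = p·2+(1-p)·8 ⇒ p(6) = (1-p)(4) ⇒ p = 2/5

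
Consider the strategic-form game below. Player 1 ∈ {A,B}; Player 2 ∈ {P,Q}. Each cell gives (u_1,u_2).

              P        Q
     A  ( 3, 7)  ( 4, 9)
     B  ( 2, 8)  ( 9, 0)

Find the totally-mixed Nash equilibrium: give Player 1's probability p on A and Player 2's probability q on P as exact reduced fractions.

P1 mixes 4/5 on A; P2 mixes 5/6 on P

P1 indiff ⇒ q·3+(1-q)·4 = q·2+(1-q)·9 ⇒ q(1) = (1-q)(5) ⇒ q = 5/6
P2 indiff ⇒ p·7+(1-p)·8 = p·9+(1-p)·0 ⇒ p(-2) = (1-p)(-8) ⇒ p = 4/5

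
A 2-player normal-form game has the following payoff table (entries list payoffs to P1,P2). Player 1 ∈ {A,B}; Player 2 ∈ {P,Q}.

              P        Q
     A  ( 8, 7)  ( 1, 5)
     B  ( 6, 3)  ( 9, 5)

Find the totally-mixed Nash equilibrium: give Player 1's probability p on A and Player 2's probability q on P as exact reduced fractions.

P1 indiff ⇒ q·8+(1-q)·1 = q·6+(1-q)·9 ⇒ q(2) = (1-q)(8) ⇒ q = 4/5
P2 indiff ⇒ p·7+(1-p)·3 = p·5+(1-p)·5 ⇒ p(2) = (1-p)(2) ⇒ p = 1/2

p=1/2, q=4/5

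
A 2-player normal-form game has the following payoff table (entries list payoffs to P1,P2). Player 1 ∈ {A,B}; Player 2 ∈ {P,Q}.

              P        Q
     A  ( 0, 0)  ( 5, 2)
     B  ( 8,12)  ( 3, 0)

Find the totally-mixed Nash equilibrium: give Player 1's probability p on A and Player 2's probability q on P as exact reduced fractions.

P1 indiff ⇒ q·0+(1-q)·5 = q·8+(1-q)·3 ⇒ q(-8) = (1-q)(-2) ⇒ q = 1/5
P2 indiff ⇒ p·0+(1-p)·12 = p·2+(1-p)·0 ⇒ p(-2) = (1-p)(-12) ⇒ p = 6/7

p=6/7, q=1/5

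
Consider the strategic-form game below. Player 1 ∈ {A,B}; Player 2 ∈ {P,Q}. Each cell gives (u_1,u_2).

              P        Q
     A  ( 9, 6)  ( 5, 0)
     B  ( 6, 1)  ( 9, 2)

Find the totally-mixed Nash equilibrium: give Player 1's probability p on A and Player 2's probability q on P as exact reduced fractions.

P1 indiff ⇒ q·9+(1-q)·5 = q·6+(1-q)·9 ⇒ q(3) = (1-q)(4) ⇒ q = 4/7
P2 indiff ⇒ p·6+(1-p)·1 = p·0+(1-p)·2 ⇒ p(6) = (1-p)(1) ⇒ p = 1/7

p=1/7, q=4/7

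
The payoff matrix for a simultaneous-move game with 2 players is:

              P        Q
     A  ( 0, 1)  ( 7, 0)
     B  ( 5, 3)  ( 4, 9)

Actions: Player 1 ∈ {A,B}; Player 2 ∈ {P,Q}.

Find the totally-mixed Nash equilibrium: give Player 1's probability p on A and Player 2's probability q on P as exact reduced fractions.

(p,q) = (6/7, 3/8)

P1 indiff ⇒ q·0+(1-q)·7 = q·5+(1-q)·4 ⇒ q(-5) = (1-q)(-3) ⇒ q = 3/8
P2 indiff ⇒ p·1+(1-p)·3 = p·0+(1-p)·9 ⇒ p(1) = (1-p)(6) ⇒ p = 6/7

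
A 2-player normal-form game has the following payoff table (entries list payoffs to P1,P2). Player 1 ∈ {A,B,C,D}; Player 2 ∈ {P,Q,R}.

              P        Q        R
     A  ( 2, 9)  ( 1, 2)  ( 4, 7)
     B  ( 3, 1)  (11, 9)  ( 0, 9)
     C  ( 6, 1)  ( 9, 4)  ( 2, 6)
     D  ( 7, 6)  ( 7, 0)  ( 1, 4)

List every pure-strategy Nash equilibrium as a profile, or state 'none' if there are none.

(A,P): not NE [P1→D gives 7>2]
(A,Q): not NE [P1→B gives 11>1; P2→P gives 9>2]
(A,R): not NE [P2→P gives 9>7]
(B,P): not NE [P1→D gives 7>3; P2→R gives 9>1]
(B,Q): NE
(B,R): not NE [P1→A gives 4>0]
(C,P): not NE [P1→D gives 7>6; P2→R gives 6>1]
(C,Q): not NE [P1→B gives 11>9; P2→R gives 6>4]
(C,R): not NE [P1→A gives 4>2]
(D,P): NE
(D,Q): not NE [P1→B gives 11>7; P2→P gives 6>0]
(D,R): not NE [P1→A gives 4>1; P2→P gives 6>4]

PSNE = {(B,Q), (D,P)}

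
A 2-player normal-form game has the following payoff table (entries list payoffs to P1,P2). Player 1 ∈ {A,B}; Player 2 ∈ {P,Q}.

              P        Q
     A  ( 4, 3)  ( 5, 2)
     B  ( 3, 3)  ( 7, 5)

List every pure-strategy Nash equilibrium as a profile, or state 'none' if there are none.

(A,P): NE
(A,Q): not NE [P1→B gives 7>5; P2→P gives 3>2]
(B,P): not NE [P1→A gives 4>3; P2→Q gives 5>3]
(B,Q): NE

PSNE = {(A,P), (B,Q)}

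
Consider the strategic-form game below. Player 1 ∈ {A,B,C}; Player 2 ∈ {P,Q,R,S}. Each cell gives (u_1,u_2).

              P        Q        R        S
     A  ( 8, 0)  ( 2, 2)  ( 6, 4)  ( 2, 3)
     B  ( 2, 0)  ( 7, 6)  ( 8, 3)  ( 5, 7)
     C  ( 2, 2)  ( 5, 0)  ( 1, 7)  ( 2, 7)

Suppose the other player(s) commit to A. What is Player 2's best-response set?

u_2(P vs A) = 0
u_2(Q vs A) = 2
u_2(R vs A) = 4
u_2(S vs A) = 3
max payoff 4 at {R}

P2 best: {R}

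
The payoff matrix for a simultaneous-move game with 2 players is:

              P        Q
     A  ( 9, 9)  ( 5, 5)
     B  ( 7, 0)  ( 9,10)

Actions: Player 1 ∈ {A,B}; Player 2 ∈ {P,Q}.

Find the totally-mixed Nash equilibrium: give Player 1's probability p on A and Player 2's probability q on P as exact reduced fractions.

(p,q) = (5/7, 2/3)

P1 indiff ⇒ q·9+(1-q)·5 = q·7+(1-q)·9 ⇒ q(2) = (1-q)(4) ⇒ q = 2/3
P2 indiff ⇒ p·9+(1-p)·0 = p·5+(1-p)·10 ⇒ p(4) = (1-p)(10) ⇒ p = 5/7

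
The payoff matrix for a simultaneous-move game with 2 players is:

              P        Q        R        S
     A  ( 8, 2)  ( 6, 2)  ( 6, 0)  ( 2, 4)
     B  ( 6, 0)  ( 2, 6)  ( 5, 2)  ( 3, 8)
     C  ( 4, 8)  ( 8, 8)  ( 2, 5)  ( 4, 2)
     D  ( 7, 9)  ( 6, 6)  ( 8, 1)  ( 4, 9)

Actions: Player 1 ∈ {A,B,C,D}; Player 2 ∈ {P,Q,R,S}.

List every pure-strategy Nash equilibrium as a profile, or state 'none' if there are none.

NE set: (C,Q), (D,S)

(A,P): not NE [P2→S gives 4>2]
(A,Q): not NE [P1→C gives 8>6; P2→S gives 4>2]
(A,R): not NE [P1→D gives 8>6; P2→S gives 4>0]
(A,S): not NE [P1→D gives 4>2]
(B,P): not NE [P1→A gives 8>6; P2→S gives 8>0]
(B,Q): not NE [P1→C gives 8>2; P2→S gives 8>6]
(B,R): not NE [P1→D gives 8>5; P2→S gives 8>2]
(B,S): not NE [P1→D gives 4>3]
(C,P): not NE [P1→A gives 8>4]
(C,Q): NE
(C,R): not NE [P1→D gives 8>2; P2→Q gives 8>5]
(C,S): not NE [P2→Q gives 8>2]
(D,P): not NE [P1→A gives 8>7]
(D,Q): not NE [P1→C gives 8>6; P2→S gives 9>6]
(D,R): not NE [P2→S gives 9>1]
(D,S): NE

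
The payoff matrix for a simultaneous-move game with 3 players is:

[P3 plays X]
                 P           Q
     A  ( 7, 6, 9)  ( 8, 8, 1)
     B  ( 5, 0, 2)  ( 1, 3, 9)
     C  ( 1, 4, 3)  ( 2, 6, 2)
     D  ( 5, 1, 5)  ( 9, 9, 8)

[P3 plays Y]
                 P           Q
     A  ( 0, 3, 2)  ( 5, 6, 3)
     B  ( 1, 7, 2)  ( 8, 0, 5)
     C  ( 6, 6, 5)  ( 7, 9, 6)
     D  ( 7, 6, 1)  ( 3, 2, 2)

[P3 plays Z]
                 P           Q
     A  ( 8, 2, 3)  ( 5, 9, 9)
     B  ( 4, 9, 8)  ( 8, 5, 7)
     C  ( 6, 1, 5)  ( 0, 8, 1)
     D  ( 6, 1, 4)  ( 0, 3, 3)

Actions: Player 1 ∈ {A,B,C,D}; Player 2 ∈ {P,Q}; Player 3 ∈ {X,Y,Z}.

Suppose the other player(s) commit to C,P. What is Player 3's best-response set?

argmax u_3 = {Y,Z}

u_3(X vs C,P) = 3
u_3(Y vs C,P) = 5
u_3(Z vs C,P) = 5
max payoff 5 at {Y,Z}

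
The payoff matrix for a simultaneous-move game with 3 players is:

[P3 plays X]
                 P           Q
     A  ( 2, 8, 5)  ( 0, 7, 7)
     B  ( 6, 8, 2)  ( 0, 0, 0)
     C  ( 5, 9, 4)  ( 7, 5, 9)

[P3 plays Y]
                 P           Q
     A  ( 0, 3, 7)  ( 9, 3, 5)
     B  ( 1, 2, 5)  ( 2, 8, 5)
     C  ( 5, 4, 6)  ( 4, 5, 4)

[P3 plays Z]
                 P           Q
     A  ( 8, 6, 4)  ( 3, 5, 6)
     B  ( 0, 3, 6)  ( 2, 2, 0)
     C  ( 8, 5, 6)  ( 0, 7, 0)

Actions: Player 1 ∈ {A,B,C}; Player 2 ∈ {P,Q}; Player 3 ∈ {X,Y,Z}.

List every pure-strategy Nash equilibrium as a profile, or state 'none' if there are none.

PSNE: ∅

(A,P,X): not NE [P1→B gives 6>2; P3→Y gives 7>5]
(A,P,Y): not NE [P1→C gives 5>0]
(A,P,Z): not NE [P3→Y gives 7>4]
(A,Q,X): not NE [P1→C gives 7>0; P2→P gives 8>7]
(A,Q,Y): not NE [P3→X gives 7>5]
(A,Q,Z): not NE [P2→P gives 6>5; P3→X gives 7>6]
(B,P,X): not NE [P3→Z gives 6>2]
(B,P,Y): not NE [P1→C gives 5>1; P2→Q gives 8>2; P3→Z gives 6>5]
(B,P,Z): not NE [P1→C gives 8>0]
(B,Q,X): not NE [P1→C gives 7>0; P2→P gives 8>0; P3→Y gives 5>0]
(B,Q,Y): not NE [P1→A gives 9>2]
(B,Q,Z): not NE [P1→A gives 3>2; P2→P gives 3>2; P3→Y gives 5>0]
(C,P,X): not NE [P1→B gives 6>5; P3→Z gives 6>4]
(C,P,Y): not NE [P2→Q gives 5>4]
(C,P,Z): not NE [P2→Q gives 7>5]
(C,Q,X): not NE [P2→P gives 9>5]
(C,Q,Y): not NE [P1→A gives 9>4; P3→X gives 9>4]
(C,Q,Z): not NE [P1→A gives 3>0; P3→X gives 9>0]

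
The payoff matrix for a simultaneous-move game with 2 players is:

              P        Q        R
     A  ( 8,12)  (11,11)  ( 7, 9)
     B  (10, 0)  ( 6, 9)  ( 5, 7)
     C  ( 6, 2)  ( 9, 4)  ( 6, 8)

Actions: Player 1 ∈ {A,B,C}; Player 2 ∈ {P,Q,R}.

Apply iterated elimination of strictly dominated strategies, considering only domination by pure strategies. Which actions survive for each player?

P1 drop C (A beats it: P:8>6 Q:11>9 R:7>6)
P2 drop R (Q beats it: A:11>9 B:9>7)
P1→{A,B} P2→{P,Q}

Remaining: P1:{A,B} P2:{P,Q}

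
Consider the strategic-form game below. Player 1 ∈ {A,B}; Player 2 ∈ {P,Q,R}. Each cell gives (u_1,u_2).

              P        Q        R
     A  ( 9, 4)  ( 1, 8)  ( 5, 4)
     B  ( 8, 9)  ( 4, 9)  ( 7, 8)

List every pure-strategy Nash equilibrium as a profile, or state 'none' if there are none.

(A,P): not NE [P2→Q gives 8>4]
(A,Q): not NE [P1→B gives 4>1]
(A,R): not NE [P1→B gives 7>5; P2→Q gives 8>4]
(B,P): not NE [P1→A gives 9>8]
(B,Q): NE
(B,R): not NE [P2→Q gives 9>8]

NE set: (B,Q)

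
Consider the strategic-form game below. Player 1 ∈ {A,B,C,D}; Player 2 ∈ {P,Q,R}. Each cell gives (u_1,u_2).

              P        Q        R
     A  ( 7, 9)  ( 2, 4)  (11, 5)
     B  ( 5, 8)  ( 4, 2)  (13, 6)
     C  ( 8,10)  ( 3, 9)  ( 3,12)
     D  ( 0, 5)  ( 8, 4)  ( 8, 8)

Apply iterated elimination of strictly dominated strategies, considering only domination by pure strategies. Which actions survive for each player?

Remaining: P1:{A,B,C} P2:{P,R}

P2 drop Q (P beats it: A:9>4 B:8>2 C:10>9 D:5>4)
P1 drop D (A beats it: P:7>0 R:11>8)
P1→{A,B,C} P2→{P,R}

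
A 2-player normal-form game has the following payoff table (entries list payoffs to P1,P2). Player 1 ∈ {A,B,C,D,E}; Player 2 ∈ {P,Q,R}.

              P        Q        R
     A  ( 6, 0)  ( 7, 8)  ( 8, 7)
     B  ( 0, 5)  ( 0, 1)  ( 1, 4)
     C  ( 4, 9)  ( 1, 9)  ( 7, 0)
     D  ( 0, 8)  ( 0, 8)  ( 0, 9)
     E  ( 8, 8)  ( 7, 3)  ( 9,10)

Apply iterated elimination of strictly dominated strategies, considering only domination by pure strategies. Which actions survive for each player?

Survivors P1:{A,E} P2:{Q,R}

P1 drop B (A beats it: P:6>0 Q:7>0 R:8>1)
P1 drop C (A beats it: P:6>4 Q:7>1 R:8>7)
P1 drop D (A beats it: P:6>0 Q:7>0 R:8>0)
P2 drop P (R beats it: A:7>0 E:10>8)
P1→{A,E} P2→{Q,R}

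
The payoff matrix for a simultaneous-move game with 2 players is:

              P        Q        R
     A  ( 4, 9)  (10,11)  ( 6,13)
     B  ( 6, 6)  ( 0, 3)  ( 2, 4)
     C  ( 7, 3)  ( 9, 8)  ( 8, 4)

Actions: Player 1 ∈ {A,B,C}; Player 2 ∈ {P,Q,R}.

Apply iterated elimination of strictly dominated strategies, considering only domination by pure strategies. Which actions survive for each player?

Survivors P1:{A,C} P2:{Q,R}

P1 drop B (C beats it: P:7>6 Q:9>0 R:8>2)
P2 drop P (Q beats it: A:11>9 C:8>3)
P1→{A,C} P2→{Q,R}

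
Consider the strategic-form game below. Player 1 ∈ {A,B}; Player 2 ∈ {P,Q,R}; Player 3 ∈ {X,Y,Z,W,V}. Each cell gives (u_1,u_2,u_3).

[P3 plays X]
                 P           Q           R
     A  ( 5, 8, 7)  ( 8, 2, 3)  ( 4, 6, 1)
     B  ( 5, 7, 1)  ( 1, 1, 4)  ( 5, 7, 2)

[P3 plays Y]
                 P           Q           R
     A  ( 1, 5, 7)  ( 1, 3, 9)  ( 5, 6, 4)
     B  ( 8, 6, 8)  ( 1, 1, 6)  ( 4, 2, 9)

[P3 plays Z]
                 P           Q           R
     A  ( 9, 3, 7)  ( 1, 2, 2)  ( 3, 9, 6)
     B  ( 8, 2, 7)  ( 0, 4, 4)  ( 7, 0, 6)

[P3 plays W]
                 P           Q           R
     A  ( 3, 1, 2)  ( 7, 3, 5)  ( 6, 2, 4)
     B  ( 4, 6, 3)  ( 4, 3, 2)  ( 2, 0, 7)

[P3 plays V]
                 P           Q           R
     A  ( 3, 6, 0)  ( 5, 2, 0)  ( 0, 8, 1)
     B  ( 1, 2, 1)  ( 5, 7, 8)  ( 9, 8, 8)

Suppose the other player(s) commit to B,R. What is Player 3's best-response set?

u_3(X vs B,R) = 2
u_3(Y vs B,R) = 9
u_3(Z vs B,R) = 6
u_3(W vs B,R) = 7
u_3(V vs B,R) = 8
max payoff 9 at {Y}

BR_3 = {Y}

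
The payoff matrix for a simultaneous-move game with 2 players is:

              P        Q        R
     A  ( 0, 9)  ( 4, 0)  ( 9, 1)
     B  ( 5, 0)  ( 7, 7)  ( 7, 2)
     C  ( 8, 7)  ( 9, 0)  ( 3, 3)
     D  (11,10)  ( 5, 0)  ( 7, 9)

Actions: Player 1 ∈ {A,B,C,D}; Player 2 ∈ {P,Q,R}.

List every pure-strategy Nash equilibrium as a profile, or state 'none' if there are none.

NE set: (D,P)

(A,P): not NE [P1→D gives 11>0]
(A,Q): not NE [P1→C gives 9>4; P2→P gives 9>0]
(A,R): not NE [P2→P gives 9>1]
(B,P): not NE [P1→D gives 11>5; P2→Q gives 7>0]
(B,Q): not NE [P1→C gives 9>7]
(B,R): not NE [P1→A gives 9>7; P2→Q gives 7>2]
(C,P): not NE [P1→D gives 11>8]
(C,Q): not NE [P2→P gives 7>0]
(C,R): not NE [P1→A gives 9>3; P2→P gives 7>3]
(D,P): NE
(D,Q): not NE [P1→C gives 9>5; P2→P gives 10>0]
(D,R): not NE [P1→A gives 9>7; P2→P gives 10>9]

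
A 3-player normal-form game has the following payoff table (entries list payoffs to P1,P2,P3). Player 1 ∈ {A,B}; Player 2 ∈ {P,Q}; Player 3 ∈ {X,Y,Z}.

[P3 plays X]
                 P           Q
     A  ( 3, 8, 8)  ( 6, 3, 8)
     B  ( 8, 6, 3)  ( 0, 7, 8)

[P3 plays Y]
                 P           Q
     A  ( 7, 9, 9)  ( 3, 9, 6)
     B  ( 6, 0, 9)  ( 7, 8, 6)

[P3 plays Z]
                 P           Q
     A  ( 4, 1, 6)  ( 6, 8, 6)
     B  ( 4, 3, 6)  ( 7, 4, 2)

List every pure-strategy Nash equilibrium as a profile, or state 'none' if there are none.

(A,P,X): not NE [P1→B gives 8>3; P3→Y gives 9>8]
(A,P,Y): NE
(A,P,Z): not NE [P2→Q gives 8>1; P3→Y gives 9>6]
(A,Q,X): not NE [P2→P gives 8>3]
(A,Q,Y): not NE [P1→B gives 7>3; P3→X gives 8>6]
(A,Q,Z): not NE [P1→B gives 7>6; P3→X gives 8>6]
(B,P,X): not NE [P2→Q gives 7>6; P3→Y gives 9>3]
(B,P,Y): not NE [P1→A gives 7>6; P2→Q gives 8>0]
(B,P,Z): not NE [P2→Q gives 4>3; P3→Y gives 9>6]
(B,Q,X): not NE [P1→A gives 6>0]
(B,Q,Y): not NE [P3→X gives 8>6]
(B,Q,Z): not NE [P3→X gives 8>2]

PSNE = {(A,P,Y)}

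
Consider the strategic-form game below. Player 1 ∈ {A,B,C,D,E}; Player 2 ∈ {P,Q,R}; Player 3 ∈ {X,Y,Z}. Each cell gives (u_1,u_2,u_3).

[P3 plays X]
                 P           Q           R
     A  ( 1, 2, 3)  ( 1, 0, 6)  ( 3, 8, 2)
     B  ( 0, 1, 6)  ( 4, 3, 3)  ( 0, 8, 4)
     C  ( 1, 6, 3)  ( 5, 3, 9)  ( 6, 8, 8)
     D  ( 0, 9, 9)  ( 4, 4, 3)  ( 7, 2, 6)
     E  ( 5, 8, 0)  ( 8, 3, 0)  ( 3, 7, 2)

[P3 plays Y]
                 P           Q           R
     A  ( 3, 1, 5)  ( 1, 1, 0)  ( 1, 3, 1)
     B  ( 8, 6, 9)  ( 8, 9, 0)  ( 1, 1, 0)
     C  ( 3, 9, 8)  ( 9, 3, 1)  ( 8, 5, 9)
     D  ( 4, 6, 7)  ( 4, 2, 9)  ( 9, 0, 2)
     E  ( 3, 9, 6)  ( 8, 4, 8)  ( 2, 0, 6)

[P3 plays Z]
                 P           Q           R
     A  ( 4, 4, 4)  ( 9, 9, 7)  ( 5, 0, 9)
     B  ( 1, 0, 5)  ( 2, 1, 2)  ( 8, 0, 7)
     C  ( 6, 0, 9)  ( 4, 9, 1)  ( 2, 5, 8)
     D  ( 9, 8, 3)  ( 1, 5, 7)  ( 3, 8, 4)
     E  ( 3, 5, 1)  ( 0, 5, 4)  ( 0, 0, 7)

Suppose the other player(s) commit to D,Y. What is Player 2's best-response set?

BR_2 = {P}

u_2(P vs D,Y) = 6
u_2(Q vs D,Y) = 2
u_2(R vs D,Y) = 0
max payoff 6 at {P}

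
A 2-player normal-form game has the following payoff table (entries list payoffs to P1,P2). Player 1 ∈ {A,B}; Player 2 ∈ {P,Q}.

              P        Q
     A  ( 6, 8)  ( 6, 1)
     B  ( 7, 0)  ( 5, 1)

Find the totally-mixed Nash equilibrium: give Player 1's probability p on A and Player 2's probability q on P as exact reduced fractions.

p=1/8, q=1/2

P1 indiff ⇒ q·6+(1-q)·6 = q·7+(1-q)·5 ⇒ q(-1) = (1-q)(-1) ⇒ q = 1/2
P2 indiff ⇒ p·8+(1-p)·0 = p·1+(1-p)·1 ⇒ p(7) = (1-p)(1) ⇒ p = 1/8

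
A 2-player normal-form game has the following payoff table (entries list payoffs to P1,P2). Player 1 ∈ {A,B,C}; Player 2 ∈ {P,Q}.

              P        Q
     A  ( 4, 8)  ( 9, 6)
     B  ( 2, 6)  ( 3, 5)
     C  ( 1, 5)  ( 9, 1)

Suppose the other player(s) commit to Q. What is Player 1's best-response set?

u_1(A vs Q) = 9
u_1(B vs Q) = 3
u_1(C vs Q) = 9
max payoff 9 at {A,C}

BR_1 = {A,C}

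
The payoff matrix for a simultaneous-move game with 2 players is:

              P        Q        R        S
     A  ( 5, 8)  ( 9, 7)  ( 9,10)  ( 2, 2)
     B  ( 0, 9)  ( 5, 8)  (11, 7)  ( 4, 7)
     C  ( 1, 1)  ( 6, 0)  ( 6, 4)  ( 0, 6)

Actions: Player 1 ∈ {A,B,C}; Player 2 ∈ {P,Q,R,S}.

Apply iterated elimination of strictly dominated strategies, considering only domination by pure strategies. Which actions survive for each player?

P1 drop C (A beats it: P:5>1 Q:9>6 R:9>6 S:2>0)
P2 drop Q (P beats it: A:8>7 B:9>8)
P2 drop S (P beats it: A:8>2 B:9>7)
P1→{A,B} P2→{P,R}

IESDS → P1:{A,B} P2:{P,R}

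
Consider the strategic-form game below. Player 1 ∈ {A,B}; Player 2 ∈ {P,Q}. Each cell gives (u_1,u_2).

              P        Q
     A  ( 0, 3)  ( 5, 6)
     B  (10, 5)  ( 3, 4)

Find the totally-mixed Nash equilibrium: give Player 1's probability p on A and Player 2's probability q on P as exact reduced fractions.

P1 indiff ⇒ q·0+(1-q)·5 = q·10+(1-q)·3 ⇒ q(-10) = (1-q)(-2) ⇒ q = 1/6
P2 indiff ⇒ p·3+(1-p)·5 = p·6+(1-p)·4 ⇒ p(-3) = (1-p)(-1) ⇒ p = 1/4

p=1/4, q=1/6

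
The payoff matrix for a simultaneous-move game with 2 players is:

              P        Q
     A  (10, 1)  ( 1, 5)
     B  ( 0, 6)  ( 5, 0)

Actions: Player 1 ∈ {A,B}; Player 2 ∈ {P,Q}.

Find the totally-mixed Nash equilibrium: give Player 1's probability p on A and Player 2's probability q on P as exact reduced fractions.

P1 indiff ⇒ q·10+(1-q)·1 = q·0+(1-q)·5 ⇒ q(10) = (1-q)(4) ⇒ q = 2/7
P2 indiff ⇒ p·1+(1-p)·6 = p·5+(1-p)·0 ⇒ p(-4) = (1-p)(-6) ⇒ p = 3/5

(p,q) = (3/5, 2/7)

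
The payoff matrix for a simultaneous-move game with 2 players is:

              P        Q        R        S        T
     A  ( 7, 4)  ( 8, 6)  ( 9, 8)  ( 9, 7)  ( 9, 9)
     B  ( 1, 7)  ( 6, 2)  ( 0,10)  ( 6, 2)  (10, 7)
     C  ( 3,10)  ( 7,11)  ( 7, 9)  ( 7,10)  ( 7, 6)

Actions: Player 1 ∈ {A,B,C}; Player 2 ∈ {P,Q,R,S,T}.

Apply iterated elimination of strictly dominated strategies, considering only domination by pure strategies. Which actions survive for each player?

Remaining: P1:{A,B} P2:{R,T}

P1 drop C (A beats it: P:7>3 Q:8>7 R:9>7 S:9>7 T:9>7)
P2 drop P (R beats it: A:8>4 B:10>7)
P2 drop Q (R beats it: A:8>6 B:10>2)
P2 drop S (R beats it: A:8>7 B:10>2)
P1→{A,B} P2→{R,T}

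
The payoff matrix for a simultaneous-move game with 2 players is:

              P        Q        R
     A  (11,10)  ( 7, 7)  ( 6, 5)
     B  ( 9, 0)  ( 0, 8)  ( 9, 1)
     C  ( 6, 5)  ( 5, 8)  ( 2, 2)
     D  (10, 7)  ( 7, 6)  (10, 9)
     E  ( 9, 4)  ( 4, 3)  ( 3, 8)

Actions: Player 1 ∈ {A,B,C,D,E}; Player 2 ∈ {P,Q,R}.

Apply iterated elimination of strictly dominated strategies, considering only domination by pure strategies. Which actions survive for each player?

IESDS → P1:{A,D} P2:{P,R}

P1 drop B (D beats it: P:10>9 Q:7>0 R:10>9)
P1 drop C (A beats it: P:11>6 Q:7>5 R:6>2)
P1 drop E (A beats it: P:11>9 Q:7>4 R:6>3)
P2 drop Q (P beats it: A:10>7 D:7>6)
P1→{A,D} P2→{P,R}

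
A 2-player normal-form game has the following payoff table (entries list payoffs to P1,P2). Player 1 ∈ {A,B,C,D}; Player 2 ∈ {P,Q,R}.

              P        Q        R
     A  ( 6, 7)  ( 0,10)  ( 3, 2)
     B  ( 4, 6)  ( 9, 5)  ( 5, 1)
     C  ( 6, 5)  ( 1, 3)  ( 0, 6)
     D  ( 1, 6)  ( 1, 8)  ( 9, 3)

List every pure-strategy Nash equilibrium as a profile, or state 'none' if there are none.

(A,P): not NE [P2→Q gives 10>7]
(A,Q): not NE [P1→B gives 9>0]
(A,R): not NE [P1→D gives 9>3; P2→Q gives 10>2]
(B,P): not NE [P1→C gives 6>4]
(B,Q): not NE [P2→P gives 6>5]
(B,R): not NE [P1→D gives 9>5; P2→P gives 6>1]
(C,P): not NE [P2→R gives 6>5]
(C,Q): not NE [P1→B gives 9>1; P2→R gives 6>3]
(C,R): not NE [P1→D gives 9>0]
(D,P): not NE [P1→C gives 6>1; P2→Q gives 8>6]
(D,Q): not NE [P1→B gives 9>1]
(D,R): not NE [P2→Q gives 8>3]

PSNE: ∅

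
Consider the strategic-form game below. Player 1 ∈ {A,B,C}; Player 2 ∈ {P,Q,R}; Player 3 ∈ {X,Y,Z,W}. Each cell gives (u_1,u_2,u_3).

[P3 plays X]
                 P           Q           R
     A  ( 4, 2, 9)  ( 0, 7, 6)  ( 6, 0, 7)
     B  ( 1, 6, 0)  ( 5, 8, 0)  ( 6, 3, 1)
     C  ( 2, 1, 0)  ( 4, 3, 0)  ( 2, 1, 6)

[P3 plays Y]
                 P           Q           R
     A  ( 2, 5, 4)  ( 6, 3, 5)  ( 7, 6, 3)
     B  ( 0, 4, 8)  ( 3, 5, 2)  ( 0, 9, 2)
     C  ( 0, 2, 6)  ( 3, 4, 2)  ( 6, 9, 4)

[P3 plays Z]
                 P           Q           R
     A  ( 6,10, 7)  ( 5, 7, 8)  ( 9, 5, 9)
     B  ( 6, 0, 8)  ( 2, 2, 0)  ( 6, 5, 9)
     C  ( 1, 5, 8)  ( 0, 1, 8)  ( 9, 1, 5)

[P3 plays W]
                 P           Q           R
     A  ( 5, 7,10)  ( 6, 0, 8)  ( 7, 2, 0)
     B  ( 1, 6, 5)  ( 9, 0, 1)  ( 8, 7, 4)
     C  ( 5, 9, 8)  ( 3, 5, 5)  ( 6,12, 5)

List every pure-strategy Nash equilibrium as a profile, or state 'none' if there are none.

PSNE = {(A,P,W)}

(A,P,X): not NE [P2→Q gives 7>2; P3→W gives 10>9]
(A,P,Y): not NE [P2→R gives 6>5; P3→W gives 10>4]
(A,P,Z): not NE [P3→W gives 10>7]
(A,P,W): NE
(A,Q,X): not NE [P1→B gives 5>0; P3→W gives 8>6]
(A,Q,Y): not NE [P2→R gives 6>3; P3→W gives 8>5]
(A,Q,Z): not NE [P2→P gives 10>7]
(A,Q,W): not NE [P1→B gives 9>6; P2→P gives 7>0]
(A,R,X): not NE [P2→Q gives 7>0; P3→Z gives 9>7]
(A,R,Y): not NE [P3→Z gives 9>3]
(A,R,Z): not NE [P2→P gives 10>5]
(A,R,W): not NE [P1→B gives 8>7; P2→P gives 7>2; P3→Z gives 9>0]
(B,P,X): not NE [P1→A gives 4>1; P2→Q gives 8>6; P3→Z gives 8>0]
(B,P,Y): not NE [P1→A gives 2>0; P2→R gives 9>4]
(B,P,Z): not NE [P2→R gives 5>0]
(B,P,W): not NE [P1→C gives 5>1; P2→R gives 7>6; P3→Z gives 8>5]
(B,Q,X): not NE [P3→Y gives 2>0]
(B,Q,Y): not NE [P1→A gives 6>3; P2→R gives 9>5]
(B,Q,Z): not NE [P1→A gives 5>2; P2→R gives 5>2; P3→Y gives 2>0]
(B,Q,W): not NE [P2→R gives 7>0; P3→Y gives 2>1]
(B,R,X): not NE [P2→Q gives 8>3; P3→Z gives 9>1]
(B,R,Y): not NE [P1→A gives 7>0; P3→Z gives 9>2]
(B,R,Z): not NE [P1→C gives 9>6]
(B,R,W): not NE [P3→Z gives 9>4]
(C,P,X): not NE [P1→A gives 4>2; P2→Q gives 3>1; P3→W gives 8>0]
(C,P,Y): not NE [P1→A gives 2>0; P2→R gives 9>2; P3→W gives 8>6]
(C,P,Z): not NE [P1→B gives 6>1]
(C,P,W): not NE [P2→R gives 12>9]
(C,Q,X): not NE [P1→B gives 5>4; P3→Z gives 8>0]
(C,Q,Y): not NE [P1→A gives 6>3; P2→R gives 9>4; P3→Z gives 8>2]
(C,Q,Z): not NE [P1→A gives 5>0; P2→P gives 5>1]
(C,Q,W): not NE [P1→B gives 9>3; P2→R gives 12>5; P3→Z gives 8>5]
(C,R,X): not NE [P1→B gives 6>2; P2→Q gives 3>1]
(C,R,Y): not NE [P1→A gives 7>6; P3→X gives 6>4]
(C,R,Z): not NE [P2→P gives 5>1; P3→X gives 6>5]
(C,R,W): not NE [P1→B gives 8>6; P3→X gives 6>5]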